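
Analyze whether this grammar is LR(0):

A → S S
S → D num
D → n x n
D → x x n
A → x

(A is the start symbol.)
No. Shift-reduce conflict between [A → x .] and [D → x . x n]

Augment with A' → A and build the canonical LR(0) collection (I0 = CLOSURE({[A' → . A]}), then GOTO on every symbol after a dot until no new states appear). It has 13 states:
  I0: { [A → . S S], [A → . x], [A' → . A], [D → . n x n], [D → . x x n], [S → . D num] }  — shift
  I1: { [A' → A .] }  — accept
  I2: { [S → D . num] }  — shift
  I3: { [A → S . S], [D → . n x n], [D → . x x n], [S → . D num] }  — shift
  I4: { [D → n . x n] }  — shift
  I5: { [A → x .], [D → x . x n] }  — shift, reduce
  I6: { [D → x x . n] }  — shift
  I7: { [D → x x n .] }  — reduce
  I8: { [D → n x . n] }  — shift
  I9: { [D → n x n .] }  — reduce
  I10: { [A → S S .] }  — reduce
  I11: { [D → x . x n] }  — shift
  I12: { [S → D num .] }  — reduce

Conflict in state I5:
  Shift-reduce conflict between [A → x .] and [D → x . x n]
So the grammar is NOT LR(0).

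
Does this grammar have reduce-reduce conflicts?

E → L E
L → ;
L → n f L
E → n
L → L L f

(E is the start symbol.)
Augment with E' → E and build the canonical LR(0) collection (I0 = CLOSURE({[E' → . E]}), then GOTO on every symbol after a dot until no new states appear). It has 12 states:
  I0: { [E → . L E], [E → . n], [E' → . E], [L → . ;], [L → . L L f], [L → . n f L] }  — shift
  I1: { [L → ; .] }  — reduce
  I2: { [E' → E .] }  — accept
  I3: { [E → . L E], [E → . n], [E → L . E], [L → . ;], [L → . L L f], [L → . n f L], [L → L . L f] }  — shift
  I4: { [E → n .], [L → n . f L] }  — shift, reduce
  I5: { [L → . ;], [L → . L L f], [L → . n f L], [L → n f . L] }  — shift
  I6: { [L → . ;], [L → . L L f], [L → . n f L], [L → L . L f], [L → n f L .] }  — shift, reduce
  I7: { [L → n . f L] }  — shift
  I8: { [L → . ;], [L → . L L f], [L → . n f L], [L → L . L f], [L → L L . f] }  — shift
  I9: { [L → L L f .] }  — reduce
  I10: { [E → L E .] }  — reduce
  I11: { [E → . L E], [E → . n], [E → L . E], [L → . ;], [L → . L L f], [L → . n f L], [L → L . L f], [L → L L . f] }  — shift

No state contains more than one complete item.

Answer: No reduce-reduce conflicts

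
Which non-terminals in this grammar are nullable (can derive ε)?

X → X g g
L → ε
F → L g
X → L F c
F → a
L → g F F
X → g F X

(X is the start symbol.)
{ 'L' }

A non-terminal is nullable if it can derive ε (the empty string): either it has an ε-production, or it has a production whose right-hand side consists entirely of nullable non-terminals.

ε-productions: L → ε
So L is immediately nullable.
No further non-terminal can be added: every production for the remaining non-terminals contains a terminal or a non-nullable non-terminal.
Nullable = { 'L' }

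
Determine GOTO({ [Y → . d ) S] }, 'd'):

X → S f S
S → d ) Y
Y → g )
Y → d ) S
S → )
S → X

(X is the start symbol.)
GOTO(I, 'd') = CLOSURE({ [A → αX.β] : [A → α.Xβ] ∈ I, X = 'd' })

Items with dot before 'd', with the dot advanced:
  [Y → . d ) S] → [Y → d . ) S]
Closure adds nothing (no advanced item has the dot before a non-terminal).

GOTO = { [Y → d . ) S] }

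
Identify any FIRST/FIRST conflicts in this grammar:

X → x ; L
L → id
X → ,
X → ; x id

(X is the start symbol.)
Productions for X:
  X → x ; L: FIRST = { 'x' }
  X → ,: FIRST = { ',' }
  X → ; x id: FIRST = { ';' }
L has only one production, so no FIRST/FIRST conflict is possible there.

All alternatives of each non-terminal have pairwise disjoint FIRST sets.

Answer: No FIRST/FIRST conflicts.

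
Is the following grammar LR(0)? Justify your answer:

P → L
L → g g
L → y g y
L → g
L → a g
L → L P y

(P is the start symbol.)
A grammar is LR(0) if no state in the canonical LR(0) collection has:
  - both a shift item (dot before a terminal) and a complete item (shift-reduce conflict), or
  - two or more complete items (reduce-reduce conflict; the accept item [P' → P .] counts as a complete item here).

Augment with P' → P and build the canonical LR(0) collection (I0 = CLOSURE({[P' → . P]}), then GOTO on every symbol after a dot until no new states appear). It has 12 states:
  I0: { [L → . L P y], [L → . a g], [L → . g g], [L → . g], [L → . y g y], [P → . L], [P' → . P] }  — shift
  I1: { [L → . L P y], [L → . a g], [L → . g g], [L → . g], [L → . y g y], [L → L . P y], [P → . L], [P → L .] }  — shift, reduce
  I2: { [P' → P .] }  — accept
  I3: { [L → a . g] }  — shift
  I4: { [L → g . g], [L → g .] }  — shift, reduce
  I5: { [L → y . g y] }  — shift
  I6: { [L → y g . y] }  — shift
  I7: { [L → y g y .] }  — reduce
  I8: { [L → g g .] }  — reduce
  I9: { [L → a g .] }  — reduce
  I10: { [L → L P . y] }  — shift
  I11: { [L → L P y .] }  — reduce

Conflict in state I1:
  Shift-reduce conflict between [P → L .] and [L → . a g]
So the grammar is NOT LR(0).

Answer: No. Shift-reduce conflict between [P → L .] and [L → . a g]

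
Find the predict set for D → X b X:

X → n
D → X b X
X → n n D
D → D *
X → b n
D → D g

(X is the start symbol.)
PREDICT(D → X b X) = (FIRST(RHS) \ {ε}) ∪ (FOLLOW(D) if ε ∈ FIRST(RHS), i.e. RHS ⇒* ε)
FIRST(X) = { 'b', 'n' }
FIRST(X b X) = { 'b', 'n' }
ε ∉ FIRST(X b X), so FOLLOW(D) is not added.
PREDICT(D → X b X) = { 'b', 'n' }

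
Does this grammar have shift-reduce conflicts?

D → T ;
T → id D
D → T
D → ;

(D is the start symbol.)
Augment with D' → D and build the canonical LR(0) collection (I0 = CLOSURE({[D' → . D]}), then GOTO on every symbol after a dot until no new states appear). It has 7 states:
  I0: { [D → . ;], [D → . T ;], [D → . T], [D' → . D], [T → . id D] }  — shift
  I1: { [D → ; .] }  — reduce
  I2: { [D' → D .] }  — accept
  I3: { [D → T . ;], [D → T .] }  — shift, reduce
  I4: { [D → . ;], [D → . T ;], [D → . T], [T → . id D], [T → id . D] }  — shift
  I5: { [T → id D .] }  — reduce
  I6: { [D → T ; .] }  — reduce

I3 contains reduce item [D → T .] and shift item [D → T . ;] — shift-reduce conflict.

Answer: Yes — I3: [D → T .] vs [D → T . ;]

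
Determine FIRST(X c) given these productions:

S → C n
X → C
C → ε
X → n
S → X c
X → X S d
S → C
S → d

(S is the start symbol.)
{ 'c', 'd', 'n' }

FIRST sets of the non-terminals involved (from the grammar, by fixed-point iteration):
  FIRST(X) = { 'c', 'd', 'n', ε }

To compute FIRST(X c), process the symbols left to right:
Symbol X is a non-terminal. Add FIRST(X) \ {ε} = { 'c', 'd', 'n' }
X is nullable (ε ∈ FIRST(X)), continue to the next symbol.
Symbol c is a terminal. Add 'c' and stop.
FIRST(X c) = { 'c', 'd', 'n' }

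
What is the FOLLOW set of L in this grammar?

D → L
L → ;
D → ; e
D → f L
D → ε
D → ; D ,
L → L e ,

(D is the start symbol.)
In D → L: L is at the end, add FOLLOW(D)
In D → f L: L is at the end, add FOLLOW(D)
In L → L e ,: L is followed by e ',', add FIRST(e ',') \ {ε} = { 'e' }

The FOLLOW sets referred to above (computed the same way, to a fixed point):
  FOLLOW(D) = { $, ',' }

Taking the union: FOLLOW(L) = { $, ',', 'e' }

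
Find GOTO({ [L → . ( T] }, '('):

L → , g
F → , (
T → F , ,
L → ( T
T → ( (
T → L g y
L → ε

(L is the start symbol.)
{ [F → . , (], [L → ( . T], [L → . ( T], [L → . , g], [L → .], [T → . ( (], [T → . F , ,], [T → . L g y] }

GOTO(I, '(') = CLOSURE({ [A → αX.β] : [A → α.Xβ] ∈ I, X = '(' })

Items with dot before '(', with the dot advanced:
  [L → . ( T] → [L → ( . T]
Closure of the advanced items:
  [L → ( . T] has the dot before T: add [T → . F , ,], [T → . ( (], [T → . L g y]
  [T → . F , ,] has the dot before F: add [F → . , (]
  [T → . L g y] has the dot before L: add [L → . , g], [L → . ( T], [L → .]

GOTO = { [F → . , (], [L → ( . T], [L → . ( T], [L → . , g], [L → .], [T → . ( (], [T → . F , ,], [T → . L g y] }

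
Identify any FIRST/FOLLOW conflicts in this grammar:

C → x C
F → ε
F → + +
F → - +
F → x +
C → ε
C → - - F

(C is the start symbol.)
No FIRST/FOLLOW conflicts.

A FIRST/FOLLOW conflict occurs when a non-terminal N has a nullable alternative N → β (β ⇒* ε) and another alternative N → α with FIRST(α) ∩ FOLLOW(N) ≠ ∅: on such a lookahead the parser cannot decide between expanding α and letting N vanish via β.

Nullable non-terminals: C, F.

C: nullable alternative(s) C → ε; FOLLOW(C) = { $ }
  C → x C: FIRST \ {ε} = { 'x' } — disjoint from FOLLOW(C)
  C → ε: FIRST \ {ε} = { } — this is the only nullable alternative, skip
  C → - - F: FIRST \ {ε} = { '-' } — disjoint from FOLLOW(C)

F: nullable alternative(s) F → ε; FOLLOW(F) = { $ }
  F → ε: FIRST \ {ε} = { } — this is the only nullable alternative, skip
  F → + +: FIRST \ {ε} = { '+' } — disjoint from FOLLOW(F)
  F → - +: FIRST \ {ε} = { '-' } — disjoint from FOLLOW(F)
  F → x +: FIRST \ {ε} = { 'x' } — disjoint from FOLLOW(F)

No FIRST/FOLLOW conflicts found.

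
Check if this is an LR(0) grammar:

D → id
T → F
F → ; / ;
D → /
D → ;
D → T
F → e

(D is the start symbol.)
No. Shift-reduce conflict between [D → ; .] and [F → ; . / ;]

Augment with D' → D and build the canonical LR(0) collection (I0 = CLOSURE({[D' → . D]}), then GOTO on every symbol after a dot until no new states appear). It has 10 states:
  I0: { [D → . /], [D → . ;], [D → . T], [D → . id], [D' → . D], [F → . ; / ;], [F → . e], [T → . F] }  — shift
  I1: { [D → / .] }  — reduce
  I2: { [D → ; .], [F → ; . / ;] }  — shift, reduce
  I3: { [D' → D .] }  — accept
  I4: { [T → F .] }  — reduce
  I5: { [D → T .] }  — reduce
  I6: { [F → e .] }  — reduce
  I7: { [D → id .] }  — reduce
  I8: { [F → ; / . ;] }  — shift
  I9: { [F → ; / ; .] }  — reduce

Conflict in state I2:
  Shift-reduce conflict between [D → ; .] and [F → ; . / ;]
So the grammar is NOT LR(0).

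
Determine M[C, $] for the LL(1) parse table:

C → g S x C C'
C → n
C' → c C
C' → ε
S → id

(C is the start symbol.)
To find M[C, $], we find productions for C where $ is in the predict set (PREDICT(N → α) = (FIRST(α) \ {ε}) ∪ (FOLLOW(N) if α ⇒* ε)).

C → g S x C C': PREDICT = { 'g' }
C → n: PREDICT = { 'n' }

M[C, $] is empty (no production applies)

Answer: Empty (error entry)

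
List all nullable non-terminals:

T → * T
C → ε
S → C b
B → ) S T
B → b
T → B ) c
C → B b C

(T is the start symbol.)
A non-terminal is nullable if it can derive ε (the empty string): either it has an ε-production, or it has a production whose right-hand side consists entirely of nullable non-terminals.

ε-productions: C → ε
So C is immediately nullable.
No further non-terminal can be added: every production for the remaining non-terminals contains a terminal or a non-nullable non-terminal.
Nullable = { 'C' }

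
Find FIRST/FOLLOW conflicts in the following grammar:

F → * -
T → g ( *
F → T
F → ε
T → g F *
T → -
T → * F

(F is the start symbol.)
Yes. F → '*' '-' with FOLLOW(F) on { '*' }; F → T with FOLLOW(F) on { '*' }

A FIRST/FOLLOW conflict occurs when a non-terminal N has a nullable alternative N → β (β ⇒* ε) and another alternative N → α with FIRST(α) ∩ FOLLOW(N) ≠ ∅: on such a lookahead the parser cannot decide between expanding α and letting N vanish via β.

Nullable non-terminals: F.
FIRST sets used below: FIRST(T) = { '*', '-', 'g' }

F: nullable alternative(s) F → ε; FOLLOW(F) = { $, '*' }
  F → * -: FIRST \ {ε} = { '*' } — overlaps FOLLOW(F) on { '*' }: CONFLICT
  F → T: FIRST \ {ε} = { '*', '-', 'g' } — overlaps FOLLOW(F) on { '*' }: CONFLICT
  F → ε: FIRST \ {ε} = { } — this is the only nullable alternative, skip

T has no nullable alternative, so no FIRST/FOLLOW check is needed there.

So the grammar has 2 FIRST/FOLLOW conflicts (marked CONFLICT above).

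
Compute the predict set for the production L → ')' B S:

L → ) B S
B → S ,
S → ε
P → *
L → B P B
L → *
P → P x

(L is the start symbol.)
PREDICT(L → ')' B S) = (FIRST(RHS) \ {ε}) ∪ (FOLLOW(L) if ε ∈ FIRST(RHS), i.e. RHS ⇒* ε)
FIRST(')' B S) = { ')' }
ε ∉ FIRST(')' B S), so FOLLOW(L) is not added.
PREDICT(L → ')' B S) = { ')' }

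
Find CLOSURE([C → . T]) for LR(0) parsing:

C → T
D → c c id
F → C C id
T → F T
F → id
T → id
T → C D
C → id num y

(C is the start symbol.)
To compute CLOSURE, for each item [A → α.Bβ] where B is a non-terminal, add [B → .γ] for all productions B → γ; repeat for the newly added items until nothing changes.

Start with: [C → . T]
  [C → . T] has the dot before T: add [T → . F T], [T → . id], [T → . C D]
  [T → . F T] has the dot before F: add [F → . C C id], [F → . id]
  [T → . C D] has the dot before C: add [C → . id num y]
No further items can be added.

CLOSURE = { [C → . T], [C → . id num y], [F → . C C id], [F → . id], [T → . C D], [T → . F T], [T → . id] }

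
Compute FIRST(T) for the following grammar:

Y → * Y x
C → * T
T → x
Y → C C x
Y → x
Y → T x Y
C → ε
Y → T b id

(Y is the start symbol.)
{ 'x' }

To compute FIRST(T), examine every production with T on the left-hand side, reading each right-hand side left to right until a non-nullable symbol is reached.

From T → x:
  - x is a terminal: add 'x' and stop

Collecting: FIRST(T) = { 'x' }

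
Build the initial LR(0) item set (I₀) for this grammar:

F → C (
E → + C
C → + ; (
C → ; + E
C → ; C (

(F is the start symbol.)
First, augment the grammar with F' → F
I₀ = CLOSURE({ [F' → . F] }):
  [F' → . F] has the dot before F: add [F → . C (]
  [F → . C (] has the dot before C: add [C → . + ; (], [C → . ; + E], [C → . ; C (]
No further items can be added.

I₀ = { [C → . + ; (], [C → . ; + E], [C → . ; C (], [F → . C (], [F' → . F] }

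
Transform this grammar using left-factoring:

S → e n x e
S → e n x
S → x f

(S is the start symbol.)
S → e n x S'
S' → e
S' → ε
S → x f

Left-factoring transforms A → αβ₁ | αβ₂ into A → αA' and A' → β₁ | β₂
(α is the longest common prefix among the alternatives). Repeat until
no nonterminal has two alternatives with a common prefix.

Round 1: S has alternatives sharing prefix 'e n x'. Introduce S': S → e n x S'
  Add: S' → e
  Add: S' → ε

No remaining common prefixes — done.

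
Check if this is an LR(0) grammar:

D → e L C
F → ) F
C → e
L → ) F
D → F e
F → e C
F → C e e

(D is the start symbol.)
No. Shift-reduce conflict between [C → e .] and [C → . e]

A grammar is LR(0) if no state in the canonical LR(0) collection has:
  - both a shift item (dot before a terminal) and a complete item (shift-reduce conflict), or
  - two or more complete items (reduce-reduce conflict; the accept item [D' → D .] counts as a complete item here).

Augment with D' → D and build the canonical LR(0) collection (I0 = CLOSURE({[D' → . D]}), then GOTO on every symbol after a dot until no new states appear). It has 17 states:
  I0: { [C → . e], [D → . F e], [D → . e L C], [D' → . D], [F → . ) F], [F → . C e e], [F → . e C] }  — shift
  I1: { [C → . e], [F → ) . F], [F → . ) F], [F → . C e e], [F → . e C] }  — shift
  I2: { [F → C . e e] }  — shift
  I3: { [D' → D .] }  — accept
  I4: { [D → F . e] }  — shift
  I5: { [C → . e], [C → e .], [D → e . L C], [F → e . C], [L → . ) F] }  — shift, reduce
  I6: { [C → . e], [F → . ) F], [F → . C e e], [F → . e C], [L → ) . F] }  — shift
  I7: { [F → e C .] }  — reduce
  I8: { [C → . e], [D → e L . C] }  — shift
  I9: { [C → e .] }  — reduce
  I10: { [D → e L C .] }  — reduce
  I11: { [L → ) F .] }  — reduce
  I12: { [C → . e], [C → e .], [F → e . C] }  — shift, reduce
  I13: { [D → F e .] }  — reduce
  I14: { [F → C e . e] }  — shift
  I15: { [F → C e e .] }  — reduce
  I16: { [F → ) F .] }  — reduce

Conflict in state I5:
  Shift-reduce conflict between [C → e .] and [C → . e]
So the grammar is NOT LR(0).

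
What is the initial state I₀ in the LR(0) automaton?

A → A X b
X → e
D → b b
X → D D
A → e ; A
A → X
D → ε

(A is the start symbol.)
First, augment the grammar with A' → A
I₀ = CLOSURE({ [A' → . A] }):
  [A' → . A] has the dot before A: add [A → . A X b], [A → . e ; A], [A → . X]
  [A → . X] has the dot before X: add [X → . e], [X → . D D]
  [X → . D D] has the dot before D: add [D → . b b], [D → .]
No further items can be added.

I₀ = { [A → . A X b], [A → . X], [A → . e ; A], [A' → . A], [D → . b b], [D → .], [X → . D D], [X → . e] }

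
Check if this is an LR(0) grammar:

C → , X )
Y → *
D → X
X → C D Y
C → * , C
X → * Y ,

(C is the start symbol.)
A grammar is LR(0) if no state in the canonical LR(0) collection has:
  - both a shift item (dot before a terminal) and a complete item (shift-reduce conflict), or
  - two or more complete items (reduce-reduce conflict; the accept item [C' → C .] counts as a complete item here).

Augment with C' → C and build the canonical LR(0) collection (I0 = CLOSURE({[C' → . C]}), then GOTO on every symbol after a dot until no new states appear). It has 16 states:
  I0: { [C → . * , C], [C → . , X )], [C' → . C] }  — shift
  I1: { [C → * . , C] }  — shift
  I2: { [C → , . X )], [C → . * , C], [C → . , X )], [X → . * Y ,], [X → . C D Y] }  — shift
  I3: { [C' → C .] }  — accept
  I4: { [C → * . , C], [X → * . Y ,], [Y → . *] }  — shift
  I5: { [C → . * , C], [C → . , X )], [D → . X], [X → . * Y ,], [X → . C D Y], [X → C . D Y] }  — shift
  I6: { [C → , X . )] }  — shift
  I7: { [C → , X ) .] }  — reduce
  I8: { [X → C D . Y], [Y → . *] }  — shift
  I9: { [D → X .] }  — reduce
  I10: { [Y → * .] }  — reduce
  I11: { [X → C D Y .] }  — reduce
  I12: { [C → * , . C], [C → . * , C], [C → . , X )] }  — shift
  I13: { [X → * Y . ,] }  — shift
  I14: { [X → * Y , .] }  — reduce
  I15: { [C → * , C .] }  — reduce

Every state is either a pure shift/goto state or contains exactly one complete item and nothing to shift — no conflicts. The grammar is LR(0).

Answer: Yes, the grammar is LR(0)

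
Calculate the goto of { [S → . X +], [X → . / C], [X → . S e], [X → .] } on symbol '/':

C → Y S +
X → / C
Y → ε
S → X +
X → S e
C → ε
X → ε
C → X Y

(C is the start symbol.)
{ [C → . X Y], [C → . Y S +], [C → .], [S → . X +], [X → . / C], [X → . S e], [X → .], [X → / . C], [Y → .] }

GOTO(I, '/') = CLOSURE({ [A → αX.β] : [A → α.Xβ] ∈ I, X = '/' })

Items with dot before '/', with the dot advanced:
  [X → . / C] → [X → / . C]
Closure of the advanced items:
  [X → / . C] has the dot before C: add [C → . Y S +], [C → .], [C → . X Y]
  [C → . Y S +] has the dot before Y: add [Y → .]
  [C → . X Y] has the dot before X: add [X → . / C], [X → . S e], [X → .]
  [X → . S e] has the dot before S: add [S → . X +]

GOTO = { [C → . X Y], [C → . Y S +], [C → .], [S → . X +], [X → . / C], [X → . S e], [X → .], [X → / . C], [Y → .] }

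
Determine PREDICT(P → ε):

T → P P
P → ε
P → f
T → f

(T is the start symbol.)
{ $, 'f' }

PREDICT(P → ε) = (FIRST(RHS) \ {ε}) ∪ (FOLLOW(P) if ε ∈ FIRST(RHS), i.e. RHS ⇒* ε)
The right-hand side is ε (FIRST(ε) = { ε }), so the predict set is FOLLOW(P) = { $, 'f' }
PREDICT(P → ε) = { $, 'f' }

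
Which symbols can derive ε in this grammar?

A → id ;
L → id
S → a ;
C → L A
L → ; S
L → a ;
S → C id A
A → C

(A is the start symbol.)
None

There are no ε-productions, so no non-terminal can derive ε.
No non-terminals are nullable.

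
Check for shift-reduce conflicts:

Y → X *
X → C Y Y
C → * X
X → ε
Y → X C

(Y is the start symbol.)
A shift-reduce conflict occurs when an LR(0) state has both:
  - a complete (reduce) item [A → α .] (dot at the end), and
  - a shift item [B → β . c γ] (dot before a terminal).

Augment with Y' → Y and build the canonical LR(0) collection (I0 = CLOSURE({[Y' → . Y]}), then GOTO on every symbol after a dot until no new states appear). It has 10 states:
  I0: { [C → . * X], [X → . C Y Y], [X → .], [Y → . X *], [Y → . X C], [Y' → . Y] }  — shift, reduce
  I1: { [C → * . X], [C → . * X], [X → . C Y Y], [X → .] }  — shift, reduce
  I2: { [C → . * X], [X → . C Y Y], [X → .], [X → C . Y Y], [Y → . X *], [Y → . X C] }  — shift, reduce
  I3: { [C → . * X], [Y → X . *], [Y → X . C] }  — shift
  I4: { [Y' → Y .] }  — accept
  I5: { [C → * . X], [C → . * X], [X → . C Y Y], [X → .], [Y → X * .] }  — shift, 2 reduces
  I6: { [Y → X C .] }  — reduce
  I7: { [C → * X .] }  — reduce
  I8: { [C → . * X], [X → . C Y Y], [X → .], [X → C Y . Y], [Y → . X *], [Y → . X C] }  — shift, reduce
  I9: { [X → C Y Y .] }  — reduce

I0 contains reduce item [X → .] and shift item [C → . * X] — shift-reduce conflict.
I1 contains reduce item [X → .] and shift item [C → . * X] — shift-reduce conflict.
I2 contains reduce item [X → .] and shift item [C → . * X] — shift-reduce conflict.
I5 contains reduce items [X → .], [Y → X * .] and shift item [C → . * X] — shift-reduce conflict.
I8 contains reduce item [X → .] and shift item [C → . * X] — shift-reduce conflict.

Answer: Yes — I0: [X → .] vs [C → . * X]; I1: [X → .] vs [C → . * X]; I2: [X → .] vs [C → . * X]; I5: [X → .] vs [C → . * X]; I8: [X → .] vs [C → . * X]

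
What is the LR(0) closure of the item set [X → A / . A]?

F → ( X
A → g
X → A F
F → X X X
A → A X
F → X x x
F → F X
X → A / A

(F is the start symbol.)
To compute CLOSURE, for each item [A → α.Bβ] where B is a non-terminal, add [B → .γ] for all productions B → γ; repeat for the newly added items until nothing changes.

Start with: [X → A / . A]
  [X → A / . A] has the dot before A: add [A → . g], [A → . A X]
No further items can be added.

CLOSURE = { [A → . A X], [A → . g], [X → A / . A] }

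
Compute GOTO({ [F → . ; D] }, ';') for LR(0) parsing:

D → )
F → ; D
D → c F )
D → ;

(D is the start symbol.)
{ [D → . )], [D → . ;], [D → . c F )], [F → ; . D] }

GOTO(I, ';') = CLOSURE({ [A → αX.β] : [A → α.Xβ] ∈ I, X = ';' })

Items with dot before ';', with the dot advanced:
  [F → . ; D] → [F → ; . D]
Closure of the advanced items:
  [F → ; . D] has the dot before D: add [D → . )], [D → . c F )], [D → . ;]

GOTO = { [D → . )], [D → . ;], [D → . c F )], [F → ; . D] }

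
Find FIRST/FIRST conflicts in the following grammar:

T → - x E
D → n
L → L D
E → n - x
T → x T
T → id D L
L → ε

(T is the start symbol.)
FIRST sets of the non-terminals at (or reachable through a nullable prefix from) the front of some alternative:
  FIRST(L) = { 'n', ε }
  FIRST(D) = { 'n' }

Productions for T:
  T → - x E: FIRST = { '-' }
  T → x T: FIRST = { 'x' }
  T → id D L: FIRST = { 'id' }
Productions for L:
  L → L D: FIRST = { 'n' }
  L → ε: FIRST = { ε }
D, E have only one production, so no FIRST/FIRST conflict is possible there.

All alternatives of each non-terminal have pairwise disjoint FIRST sets.

Answer: No FIRST/FIRST conflicts.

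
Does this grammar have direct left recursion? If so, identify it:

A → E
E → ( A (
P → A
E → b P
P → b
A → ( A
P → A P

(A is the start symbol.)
No direct left recursion

A → E: starts with E
E → ( A (: starts with '('
P → A: starts with A
E → b P: starts with b
P → b: starts with b
A → ( A: starts with '('
P → A P: starts with A

No direct left recursion found.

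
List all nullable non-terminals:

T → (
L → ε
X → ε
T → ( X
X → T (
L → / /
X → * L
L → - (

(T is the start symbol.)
A non-terminal is nullable if it can derive ε (the empty string): either it has an ε-production, or it has a production whose right-hand side consists entirely of nullable non-terminals.

ε-productions: L → ε, X → ε
So L, X are immediately nullable.
No further non-terminal can be added: every production for the remaining non-terminals contains a terminal or a non-nullable non-terminal.
Nullable = { 'L', 'X' }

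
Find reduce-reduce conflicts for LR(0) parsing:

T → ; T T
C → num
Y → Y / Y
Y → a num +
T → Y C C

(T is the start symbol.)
A reduce-reduce conflict occurs when an LR(0) state has two complete items [A → α .] and [B → β .] — both call for a reduction, and with no lookahead the parser cannot choose between them.

Augment with T' → T and build the canonical LR(0) collection (I0 = CLOSURE({[T' → . T]}), then GOTO on every symbol after a dot until no new states appear). It has 14 states:
  I0: { [T → . ; T T], [T → . Y C C], [T' → . T], [Y → . Y / Y], [Y → . a num +] }  — shift
  I1: { [T → . ; T T], [T → . Y C C], [T → ; . T T], [Y → . Y / Y], [Y → . a num +] }  — shift
  I2: { [T' → T .] }  — accept
  I3: { [C → . num], [T → Y . C C], [Y → Y . / Y] }  — shift
  I4: { [Y → a . num +] }  — shift
  I5: { [Y → a num . +] }  — shift
  I6: { [Y → a num + .] }  — reduce
  I7: { [Y → . Y / Y], [Y → . a num +], [Y → Y / . Y] }  — shift
  I8: { [C → . num], [T → Y C . C] }  — shift
  I9: { [C → num .] }  — reduce
  I10: { [T → Y C C .] }  — reduce
  I11: { [Y → Y . / Y], [Y → Y / Y .] }  — shift, reduce
  I12: { [T → . ; T T], [T → . Y C C], [T → ; T . T], [Y → . Y / Y], [Y → . a num +] }  — shift
  I13: { [T → ; T T .] }  — reduce

No state contains more than one complete item.

Answer: No reduce-reduce conflicts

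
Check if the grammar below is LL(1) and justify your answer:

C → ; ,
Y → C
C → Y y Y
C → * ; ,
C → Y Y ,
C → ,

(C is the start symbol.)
Relevant sets:
  FIRST(Y) = { '*', ',', ';' }

For C:
  PREDICT(C → ';' ',') = { ';' }
  PREDICT(C → Y y Y) = { '*', ',', ';' }
  PREDICT(C → '*' ';' ',') = { '*' }
  PREDICT(C → Y Y ',') = { '*', ',', ';' }
  PREDICT(C → ',') = { ',' }
Y has a single production, so nothing to check there.

Conflict found: Predict set conflict for C: { ';' }
The grammar is NOT LL(1).

Answer: No. Predict set conflict for C: { ';' }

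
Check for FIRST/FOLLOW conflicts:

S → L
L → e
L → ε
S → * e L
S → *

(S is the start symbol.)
A FIRST/FOLLOW conflict occurs when a non-terminal N has a nullable alternative N → β (β ⇒* ε) and another alternative N → α with FIRST(α) ∩ FOLLOW(N) ≠ ∅: on such a lookahead the parser cannot decide between expanding α and letting N vanish via β.

Nullable non-terminals: L, S.
FIRST sets used below: FIRST(L) = { 'e', ε }

L: nullable alternative(s) L → ε; FOLLOW(L) = { $ }
  L → e: FIRST \ {ε} = { 'e' } — disjoint from FOLLOW(L)
  L → ε: FIRST \ {ε} = { } — this is the only nullable alternative, skip

S: nullable alternative(s) S → L; FOLLOW(S) = { $ }
  S → L: FIRST \ {ε} = { 'e' } — this is the only nullable alternative, skip
  S → * e L: FIRST \ {ε} = { '*' } — disjoint from FOLLOW(S)
  S → *: FIRST \ {ε} = { '*' } — disjoint from FOLLOW(S)

No FIRST/FOLLOW conflicts found.

Answer: No FIRST/FOLLOW conflicts.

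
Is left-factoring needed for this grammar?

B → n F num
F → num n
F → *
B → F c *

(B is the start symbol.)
No, left-factoring is not needed

Left-factoring is needed when two productions for the same non-terminal
share a common prefix on the right-hand side.

Productions for B:
  B → n F num
  B → F c *
Productions for F:
  F → num n
  F → *

No common prefixes found.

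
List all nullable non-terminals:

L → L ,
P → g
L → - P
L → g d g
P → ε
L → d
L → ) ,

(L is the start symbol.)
A non-terminal is nullable if it can derive ε (the empty string): either it has an ε-production, or it has a production whose right-hand side consists entirely of nullable non-terminals.

ε-productions: P → ε
So P is immediately nullable.
No further non-terminal can be added: every production for the remaining non-terminals contains a terminal or a non-nullable non-terminal.
Nullable = { 'P' }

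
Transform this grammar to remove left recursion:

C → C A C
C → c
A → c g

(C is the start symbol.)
C is directly left-recursive. The standard transformation for
  A → A α₁ | ... | A α_m | β₁ | ... | β_n
is
  A  → β₁ A' | ... | β_n A'
  A' → α₁ A' | ... | α_m A' | ε

C → c becomes C → c C'
C → C A C becomes C' → A C C'
Add C' → ε

Productions for other non-terminals are unchanged:
  A → c g

Resulting grammar:
C → c C'
C' → A C C'
C' → ε
A → c g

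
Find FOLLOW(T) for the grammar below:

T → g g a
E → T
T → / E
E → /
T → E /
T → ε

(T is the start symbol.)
{ $, '/' }

To compute FOLLOW(T), find every occurrence of T on a right-hand side N → α T β: add FIRST(β) \ {ε}, and if β is empty or nullable also add FOLLOW(N). Iterate to a fixed point.

T is the start symbol, so $ ∈ FOLLOW(T).
In E → T: T is at the end, add FOLLOW(E)

The FOLLOW sets referred to above (computed the same way, to a fixed point):
  FOLLOW(E) = { $, '/' }

Taking the union: FOLLOW(T) = { $, '/' }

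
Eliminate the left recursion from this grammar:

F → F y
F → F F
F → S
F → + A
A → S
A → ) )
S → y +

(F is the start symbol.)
F → S F'
F → + A F'
F' → y F'
F' → F F'
F' → ε
A → S
A → ) )
S → y +

F is directly left-recursive. The standard transformation for
  A → A α₁ | ... | A α_m | β₁ | ... | β_n
is
  A  → β₁ A' | ... | β_n A'
  A' → α₁ A' | ... | α_m A' | ε

F → S becomes F → S F'
F → + A becomes F → + A F'
F → F y becomes F' → y F'
F → F F becomes F' → F F'
Add F' → ε

Productions for other non-terminals are unchanged:
  A → S
  A → ) )
  S → y +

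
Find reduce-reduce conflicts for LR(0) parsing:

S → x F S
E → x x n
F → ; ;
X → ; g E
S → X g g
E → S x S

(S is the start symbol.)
A reduce-reduce conflict occurs when an LR(0) state has two complete items [A → α .] and [B → β .] — both call for a reduction, and with no lookahead the parser cannot choose between them.

Augment with S' → S and build the canonical LR(0) collection (I0 = CLOSURE({[S' → . S]}), then GOTO on every symbol after a dot until no new states appear). It has 19 states:
  I0: { [S → . X g g], [S → . x F S], [S' → . S], [X → . ; g E] }  — shift
  I1: { [X → ; . g E] }  — shift
  I2: { [S' → S .] }  — accept
  I3: { [S → X . g g] }  — shift
  I4: { [F → . ; ;], [S → x . F S] }  — shift
  I5: { [F → ; . ;] }  — shift
  I6: { [S → . X g g], [S → . x F S], [S → x F . S], [X → . ; g E] }  — shift
  I7: { [S → x F S .] }  — reduce
  I8: { [F → ; ; .] }  — reduce
  I9: { [S → X g . g] }  — shift
  I10: { [S → X g g .] }  — reduce
  I11: { [E → . S x S], [E → . x x n], [S → . X g g], [S → . x F S], [X → . ; g E], [X → ; g . E] }  — shift
  I12: { [X → ; g E .] }  — reduce
  I13: { [E → S . x S] }  — shift
  I14: { [E → x . x n], [F → . ; ;], [S → x . F S] }  — shift
  I15: { [E → x x . n] }  — shift
  I16: { [E → x x n .] }  — reduce
  I17: { [E → S x . S], [S → . X g g], [S → . x F S], [X → . ; g E] }  — shift
  I18: { [E → S x S .] }  — reduce

No state contains more than one complete item.

Answer: No reduce-reduce conflicts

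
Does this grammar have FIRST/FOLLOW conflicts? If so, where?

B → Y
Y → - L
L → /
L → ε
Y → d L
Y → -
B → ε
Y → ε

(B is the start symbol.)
No FIRST/FOLLOW conflicts.

Nullable non-terminals: B, L, Y.
FIRST sets used below: FIRST(Y) = { '-', 'd', ε }

B: nullable alternative(s) B → Y, B → ε; FOLLOW(B) = { $ }
  B → Y: FIRST \ {ε} = { '-', 'd' } — disjoint from FOLLOW(B)
  B → ε: FIRST \ {ε} = { } — disjoint from FOLLOW(B)

L: nullable alternative(s) L → ε; FOLLOW(L) = { $ }
  L → /: FIRST \ {ε} = { '/' } — disjoint from FOLLOW(L)
  L → ε: FIRST \ {ε} = { } — this is the only nullable alternative, skip

Y: nullable alternative(s) Y → ε; FOLLOW(Y) = { $ }
  Y → - L: FIRST \ {ε} = { '-' } — disjoint from FOLLOW(Y)
  Y → d L: FIRST \ {ε} = { 'd' } — disjoint from FOLLOW(Y)
  Y → -: FIRST \ {ε} = { '-' } — disjoint from FOLLOW(Y)
  Y → ε: FIRST \ {ε} = { } — this is the only nullable alternative, skip

No FIRST/FOLLOW conflicts found.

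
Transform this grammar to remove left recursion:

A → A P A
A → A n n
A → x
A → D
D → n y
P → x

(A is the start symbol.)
A → x A'
A → D A'
A' → P A A'
A' → n n A'
A' → ε
D → n y
P → x

A is directly left-recursive. The standard transformation for
  A → A α₁ | ... | A α_m | β₁ | ... | β_n
is
  A  → β₁ A' | ... | β_n A'
  A' → α₁ A' | ... | α_m A' | ε

A → x becomes A → x A'
A → D becomes A → D A'
A → A P A becomes A' → P A A'
A → A n n becomes A' → n n A'
Add A' → ε

Productions for other non-terminals are unchanged:
  D → n y
  P → x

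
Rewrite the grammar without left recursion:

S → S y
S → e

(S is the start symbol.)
S is directly left-recursive. The standard transformation for
  A → A α₁ | ... | A α_m | β₁ | ... | β_n
is
  A  → β₁ A' | ... | β_n A'
  A' → α₁ A' | ... | α_m A' | ε

S → e becomes S → e S'
S → S y becomes S' → y S'
Add S' → ε

Resulting grammar:
S → e S'
S' → y S'
S' → ε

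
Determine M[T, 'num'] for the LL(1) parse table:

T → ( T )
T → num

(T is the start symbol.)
T → num

To find M[T, 'num'], we find productions for T where 'num' is in the predict set (PREDICT(N → α) = (FIRST(α) \ {ε}) ∪ (FOLLOW(N) if α ⇒* ε)).

T → ( T ): PREDICT = { '(' }
T → num: PREDICT = { 'num' }
  'num' is in predict set, so this production goes in M[T, 'num']

M[T, 'num'] = T → num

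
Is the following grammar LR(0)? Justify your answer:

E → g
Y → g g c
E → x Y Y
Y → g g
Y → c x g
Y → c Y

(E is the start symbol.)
Augment with E' → E and build the canonical LR(0) collection (I0 = CLOSURE({[E' → . E]}), then GOTO on every symbol after a dot until no new states appear). It has 13 states:
  I0: { [E → . g], [E → . x Y Y], [E' → . E] }  — shift
  I1: { [E' → E .] }  — accept
  I2: { [E → g .] }  — reduce
  I3: { [E → x . Y Y], [Y → . c Y], [Y → . c x g], [Y → . g g c], [Y → . g g] }  — shift
  I4: { [E → x Y . Y], [Y → . c Y], [Y → . c x g], [Y → . g g c], [Y → . g g] }  — shift
  I5: { [Y → . c Y], [Y → . c x g], [Y → . g g c], [Y → . g g], [Y → c . Y], [Y → c . x g] }  — shift
  I6: { [Y → g . g c], [Y → g . g] }  — shift
  I7: { [Y → g g . c], [Y → g g .] }  — shift, reduce
  I8: { [Y → g g c .] }  — reduce
  I9: { [Y → c Y .] }  — reduce
  I10: { [Y → c x . g] }  — shift
  I11: { [Y → c x g .] }  — reduce
  I12: { [E → x Y Y .] }  — reduce

Conflict in state I7:
  Shift-reduce conflict between [Y → g g .] and [Y → g g . c]
So the grammar is NOT LR(0).

Answer: No. Shift-reduce conflict between [Y → g g .] and [Y → g g . c]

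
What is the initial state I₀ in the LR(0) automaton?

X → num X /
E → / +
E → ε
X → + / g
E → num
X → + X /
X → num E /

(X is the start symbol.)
First, augment the grammar with X' → X
I₀ = CLOSURE({ [X' → . X] }):
  [X' → . X] has the dot before X: add [X → . num X /], [X → . + / g], [X → . + X /], [X → . num E /]
No further items can be added.

I₀ = { [X → . + / g], [X → . + X /], [X → . num E /], [X → . num X /], [X' → . X] }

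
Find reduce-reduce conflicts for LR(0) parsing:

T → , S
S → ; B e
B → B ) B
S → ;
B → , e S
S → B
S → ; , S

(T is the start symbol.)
No reduce-reduce conflicts

A reduce-reduce conflict occurs when an LR(0) state has two complete items [A → α .] and [B → β .] — both call for a reduction, and with no lookahead the parser cannot choose between them.

Augment with T' → T and build the canonical LR(0) collection (I0 = CLOSURE({[T' → . T]}), then GOTO on every symbol after a dot until no new states appear). It has 15 states:
  I0: { [T → . , S], [T' → . T] }  — shift
  I1: { [B → . , e S], [B → . B ) B], [S → . ; , S], [S → . ; B e], [S → . ;], [S → . B], [T → , . S] }  — shift
  I2: { [T' → T .] }  — accept
  I3: { [B → , . e S] }  — shift
  I4: { [B → . , e S], [B → . B ) B], [S → ; . , S], [S → ; . B e], [S → ; .] }  — shift, reduce
  I5: { [B → B . ) B], [S → B .] }  — shift, reduce
  I6: { [T → , S .] }  — reduce
  I7: { [B → . , e S], [B → . B ) B], [B → B ) . B] }  — shift
  I8: { [B → B ) B .], [B → B . ) B] }  — shift, reduce
  I9: { [B → , . e S], [B → . , e S], [B → . B ) B], [S → . ; , S], [S → . ; B e], [S → . ;], [S → . B], [S → ; , . S] }  — shift
  I10: { [B → B . ) B], [S → ; B . e] }  — shift
  I11: { [S → ; B e .] }  — reduce
  I12: { [S → ; , S .] }  — reduce
  I13: { [B → , e . S], [B → . , e S], [B → . B ) B], [S → . ; , S], [S → . ; B e], [S → . ;], [S → . B] }  — shift
  I14: { [B → , e S .] }  — reduce

No state contains more than one complete item.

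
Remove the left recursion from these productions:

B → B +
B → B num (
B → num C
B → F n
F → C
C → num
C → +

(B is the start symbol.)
B → num C B'
B → F n B'
B' → + B'
B' → num ( B'
B' → ε
F → C
C → num
C → +

B is directly left-recursive. The standard transformation for
  A → A α₁ | ... | A α_m | β₁ | ... | β_n
is
  A  → β₁ A' | ... | β_n A'
  A' → α₁ A' | ... | α_m A' | ε

B → num C becomes B → num C B'
B → F n becomes B → F n B'
B → B + becomes B' → + B'
B → B num ( becomes B' → num ( B'
Add B' → ε

Productions for other non-terminals are unchanged:
  F → C
  C → num
  C → +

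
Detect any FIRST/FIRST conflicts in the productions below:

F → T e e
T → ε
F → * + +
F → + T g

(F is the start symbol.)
No FIRST/FIRST conflicts.

A FIRST/FIRST conflict occurs when two productions N → α and N → β for the same non-terminal have FIRST(α) ∩ FIRST(β) ≠ ∅ (with ε ∈ FIRST of a nullable right-hand side, so two nullable alternatives also conflict).

FIRST sets of the non-terminals at (or reachable through a nullable prefix from) the front of some alternative:
  FIRST(T) = { ε }

Productions for F:
  F → T e e: FIRST = { 'e' }
  F → * + +: FIRST = { '*' }
  F → + T g: FIRST = { '+' }
T has only one production, so no FIRST/FIRST conflict is possible there.

All alternatives of each non-terminal have pairwise disjoint FIRST sets.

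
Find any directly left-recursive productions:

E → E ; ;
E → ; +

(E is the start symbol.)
Yes, E is left-recursive

Direct left recursion occurs when N → N α for some non-terminal N (the right-hand side begins with the left-hand side itself).

E → E ; ;: LEFT RECURSIVE (starts with E)
E → ; +: starts with ';'

The grammar has direct left recursion on: E.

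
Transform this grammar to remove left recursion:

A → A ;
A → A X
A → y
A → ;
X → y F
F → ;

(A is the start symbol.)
A → y A'
A → ; A'
A' → ; A'
A' → X A'
A' → ε
X → y F
F → ;

A is directly left-recursive. The standard transformation for
  A → A α₁ | ... | A α_m | β₁ | ... | β_n
is
  A  → β₁ A' | ... | β_n A'
  A' → α₁ A' | ... | α_m A' | ε

A → y becomes A → y A'
A → ; becomes A → ; A'
A → A ; becomes A' → ; A'
A → A X becomes A' → X A'
Add A' → ε

Productions for other non-terminals are unchanged:
  X → y F
  F → ;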